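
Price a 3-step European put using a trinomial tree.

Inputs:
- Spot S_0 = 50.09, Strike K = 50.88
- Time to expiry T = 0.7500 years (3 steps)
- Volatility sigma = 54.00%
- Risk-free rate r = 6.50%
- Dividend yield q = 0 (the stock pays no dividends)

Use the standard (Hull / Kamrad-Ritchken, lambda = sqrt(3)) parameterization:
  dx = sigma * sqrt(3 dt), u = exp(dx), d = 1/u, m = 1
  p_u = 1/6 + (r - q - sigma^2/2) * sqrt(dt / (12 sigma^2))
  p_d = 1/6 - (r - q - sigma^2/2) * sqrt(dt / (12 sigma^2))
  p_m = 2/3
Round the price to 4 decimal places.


Answer: Price = V(0,0) = 7.6066

Derivation:
dt = T/N = 0.250000; dx = sigma*sqrt(3*dt) = 0.467654
u = exp(dx) = 1.596245; d = 1/u = 0.626470
p_u = 0.145069, p_m = 0.666667, p_d = 0.188264
Discount per step: exp(-r*dt) = 0.983881
Stock lattice S(k, j) with j the centered position index:
  k=0: S(0,+0) = 50.0900
  k=1: S(1,-1) = 31.3799; S(1,+0) = 50.0900; S(1,+1) = 79.9559
  k=2: S(2,-2) = 19.6586; S(2,-1) = 31.3799; S(2,+0) = 50.0900; S(2,+1) = 79.9559; S(2,+2) = 127.6292
  k=3: S(3,-3) = 12.3155; S(3,-2) = 19.6586; S(3,-1) = 31.3799; S(3,+0) = 50.0900; S(3,+1) = 79.9559; S(3,+2) = 127.6292; S(3,+3) = 203.7273
Terminal payoffs V(N, j) = max(K - S_T, 0):
  V(3,-3) = 38.564480; V(3,-2) = 31.221419; V(3,-1) = 19.500097; V(3,+0) = 0.790000; V(3,+1) = 0.000000; V(3,+2) = 0.000000; V(3,+3) = 0.000000
Backward induction: V(k, j) = exp(-r*dt) * [p_u * V(k+1, j+1) + p_m * V(k+1, j) + p_d * V(k+1, j-1)]
  V(2,-2) = exp(-r*dt) * [p_u*19.500097 + p_m*31.221419 + p_d*38.564480] = 30.405323
  V(2,-1) = exp(-r*dt) * [p_u*0.790000 + p_m*19.500097 + p_d*31.221419] = 18.686399
  V(2,+0) = exp(-r*dt) * [p_u*0.000000 + p_m*0.790000 + p_d*19.500097] = 4.130166
  V(2,+1) = exp(-r*dt) * [p_u*0.000000 + p_m*0.000000 + p_d*0.790000] = 0.146331
  V(2,+2) = exp(-r*dt) * [p_u*0.000000 + p_m*0.000000 + p_d*0.000000] = 0.000000
  V(1,-1) = exp(-r*dt) * [p_u*4.130166 + p_m*18.686399 + p_d*30.405323] = 18.478259
  V(1,+0) = exp(-r*dt) * [p_u*0.146331 + p_m*4.130166 + p_d*18.686399] = 6.191217
  V(1,+1) = exp(-r*dt) * [p_u*0.000000 + p_m*0.146331 + p_d*4.130166] = 0.861009
  V(0,+0) = exp(-r*dt) * [p_u*0.861009 + p_m*6.191217 + p_d*18.478259] = 7.606556


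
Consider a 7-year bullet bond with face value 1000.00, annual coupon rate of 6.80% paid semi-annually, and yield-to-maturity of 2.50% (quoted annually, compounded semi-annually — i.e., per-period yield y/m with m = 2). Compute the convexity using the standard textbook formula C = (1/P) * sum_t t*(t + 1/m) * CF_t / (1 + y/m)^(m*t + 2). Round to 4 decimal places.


Coupon per period c = face * coupon_rate / m = 34.000000
Periods per year m = 2; per-period yield y/m = 0.012500
Number of cashflows N = 14
Cashflows (t years, CF_t, discount factor 1/(1+y/m)^(m*t), PV):
  t = 0.5000: CF_t = 34.000000, DF = 0.987654, PV = 33.580247
  t = 1.0000: CF_t = 34.000000, DF = 0.975461, PV = 33.165676
  t = 1.5000: CF_t = 34.000000, DF = 0.963418, PV = 32.756223
  t = 2.0000: CF_t = 34.000000, DF = 0.951524, PV = 32.351825
  t = 2.5000: CF_t = 34.000000, DF = 0.939777, PV = 31.952420
  t = 3.0000: CF_t = 34.000000, DF = 0.928175, PV = 31.557946
  t = 3.5000: CF_t = 34.000000, DF = 0.916716, PV = 31.168342
  t = 4.0000: CF_t = 34.000000, DF = 0.905398, PV = 30.783547
  t = 4.5000: CF_t = 34.000000, DF = 0.894221, PV = 30.403503
  t = 5.0000: CF_t = 34.000000, DF = 0.883181, PV = 30.028151
  t = 5.5000: CF_t = 34.000000, DF = 0.872277, PV = 29.657434
  t = 6.0000: CF_t = 34.000000, DF = 0.861509, PV = 29.291292
  t = 6.5000: CF_t = 34.000000, DF = 0.850873, PV = 28.929672
  t = 7.0000: CF_t = 1034.000000, DF = 0.840368, PV = 868.940606
Price P = sum_t PV_t = 1274.566884
Convexity numerator sum_t t*(t + 1/m) * CF_t / (1+y/m)^(m*t + 2):
  t = 0.5000: term = 16.378112
  t = 1.0000: term = 48.527738
  t = 1.5000: term = 95.857260
  t = 2.0000: term = 157.789729
  t = 2.5000: term = 233.762561
  t = 3.0000: term = 323.227245
  t = 3.5000: term = 425.649047
  t = 4.0000: term = 540.506727
  t = 4.5000: term = 667.292255
  t = 5.0000: term = 805.510541
  t = 5.5000: term = 954.679160
  t = 6.0000: term = 1114.328088
  t = 6.5000: term = 1283.999443
  t = 7.0000: term = 44499.930426
Convexity = (1/P) * sum = 51167.438334 / 1274.566884 = 40.144961

Answer: Convexity = 40.1450


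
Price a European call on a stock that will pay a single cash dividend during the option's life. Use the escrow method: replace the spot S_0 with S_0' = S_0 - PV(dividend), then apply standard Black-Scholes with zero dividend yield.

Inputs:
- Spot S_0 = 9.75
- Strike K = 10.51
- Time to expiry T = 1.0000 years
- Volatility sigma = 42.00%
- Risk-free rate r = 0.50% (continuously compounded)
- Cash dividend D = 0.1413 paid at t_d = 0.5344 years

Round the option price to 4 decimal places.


PV(D) = D * exp(-r * t_d) = 0.1413 * 0.99733157 = 0.14092295
S_0' = S_0 - PV(D) = 9.7500 - 0.14092295 = 9.60907705
d1 = (ln(S_0'/K) + (r + sigma^2/2)*T) / (sigma*sqrt(T)) = 0.00852617
d2 = d1 - sigma*sqrt(T) = -0.41147383
exp(-rT) = 0.99501248
N(d1) = 0.50340141; N(d2) = 0.34036256
C = S_0' * N(d1) - K * exp(-rT) * N(d2) = 9.60907705 * 0.50340141 - 10.5100 * 0.99501248 * 0.34036256 = 1.2779

Answer: Price = 1.2779


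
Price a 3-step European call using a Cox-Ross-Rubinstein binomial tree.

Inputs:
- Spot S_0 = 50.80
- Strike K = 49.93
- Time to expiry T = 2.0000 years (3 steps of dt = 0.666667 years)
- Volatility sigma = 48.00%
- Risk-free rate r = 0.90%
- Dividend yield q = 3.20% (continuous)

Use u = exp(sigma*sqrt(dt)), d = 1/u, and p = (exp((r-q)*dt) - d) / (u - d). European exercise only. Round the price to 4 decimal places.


dt = T/N = 0.666667
u = exp(sigma*sqrt(dt)) = 1.479817; d = 1/u = 0.675759
p = (exp((r-q)*dt) - d) / (u - d) = 0.384331
Discount per step: exp(-r*dt) = 0.994018
Stock lattice S(k, i) with i counting down-moves:
  k=0: S(0,0) = 50.8000
  k=1: S(1,0) = 75.1747; S(1,1) = 34.3286
  k=2: S(2,0) = 111.2448; S(2,1) = 50.8000; S(2,2) = 23.1979
  k=3: S(3,0) = 164.6219; S(3,1) = 75.1747; S(3,2) = 34.3286; S(3,3) = 15.6762
Terminal payoffs V(N, i) = max(S_T - K, 0):
  V(3,0) = 114.691917; V(3,1) = 25.244698; V(3,2) = 0.000000; V(3,3) = 0.000000
Backward induction: V(k, i) = exp(-r*dt) * [p * V(k+1, i) + (1-p) * V(k+1, i+1)].
  V(2,0) = exp(-r*dt) * [p*114.691917 + (1-p)*25.244698] = 59.265384
  V(2,1) = exp(-r*dt) * [p*25.244698 + (1-p)*0.000000] = 9.644283
  V(2,2) = exp(-r*dt) * [p*0.000000 + (1-p)*0.000000] = 0.000000
  V(1,0) = exp(-r*dt) * [p*59.265384 + (1-p)*9.644283] = 28.543440
  V(1,1) = exp(-r*dt) * [p*9.644283 + (1-p)*0.000000] = 3.684425
  V(0,0) = exp(-r*dt) * [p*28.543440 + (1-p)*3.684425] = 13.159324

Answer: Price = V(0,0) = 13.1593


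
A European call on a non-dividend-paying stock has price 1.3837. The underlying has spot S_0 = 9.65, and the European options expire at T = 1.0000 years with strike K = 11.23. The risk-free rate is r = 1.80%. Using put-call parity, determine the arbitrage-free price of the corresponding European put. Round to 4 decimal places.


Answer: Put price = 2.7634

Derivation:
Put-call parity: C - P = S_0 * exp(-qT) - K * exp(-rT).
S_0 * exp(-qT) = 9.6500 * 1.00000000 = 9.65000000
K * exp(-rT) = 11.2300 * 0.98216103 = 11.02966839
P = C - S*exp(-qT) + K*exp(-rT)
P = 1.3837 - 9.65000000 + 11.02966839 = 2.7634


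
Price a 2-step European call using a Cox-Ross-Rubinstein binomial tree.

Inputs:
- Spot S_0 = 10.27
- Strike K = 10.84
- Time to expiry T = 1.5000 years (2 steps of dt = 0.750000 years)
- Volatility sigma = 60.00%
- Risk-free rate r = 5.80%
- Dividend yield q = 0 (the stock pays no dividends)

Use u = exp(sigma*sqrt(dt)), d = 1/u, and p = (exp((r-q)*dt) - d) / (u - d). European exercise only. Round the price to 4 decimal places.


dt = T/N = 0.750000
u = exp(sigma*sqrt(dt)) = 1.681381; d = 1/u = 0.594749
p = (exp((r-q)*dt) - d) / (u - d) = 0.413858
Discount per step: exp(-r*dt) = 0.957433
Stock lattice S(k, i) with i counting down-moves:
  k=0: S(0,0) = 10.2700
  k=1: S(1,0) = 17.2678; S(1,1) = 6.1081
  k=2: S(2,0) = 29.0337; S(2,1) = 10.2700; S(2,2) = 3.6328
Terminal payoffs V(N, i) = max(S_T - K, 0):
  V(2,0) = 18.193708; V(2,1) = 0.000000; V(2,2) = 0.000000
Backward induction: V(k, i) = exp(-r*dt) * [p * V(k+1, i) + (1-p) * V(k+1, i+1)].
  V(1,0) = exp(-r*dt) * [p*18.193708 + (1-p)*0.000000] = 7.209089
  V(1,1) = exp(-r*dt) * [p*0.000000 + (1-p)*0.000000] = 0.000000
  V(0,0) = exp(-r*dt) * [p*7.209089 + (1-p)*0.000000] = 2.856535

Answer: Price = V(0,0) = 2.8565


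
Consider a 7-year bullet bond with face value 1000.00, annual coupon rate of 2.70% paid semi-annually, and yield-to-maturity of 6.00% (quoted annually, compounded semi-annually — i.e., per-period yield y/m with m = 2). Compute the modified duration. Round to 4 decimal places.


Coupon per period c = face * coupon_rate / m = 13.500000
Periods per year m = 2; per-period yield y/m = 0.030000
Number of cashflows N = 14
Cashflows (t years, CF_t, discount factor 1/(1+y/m)^(m*t), PV):
  t = 0.5000: CF_t = 13.500000, DF = 0.970874, PV = 13.106796
  t = 1.0000: CF_t = 13.500000, DF = 0.942596, PV = 12.725045
  t = 1.5000: CF_t = 13.500000, DF = 0.915142, PV = 12.354412
  t = 2.0000: CF_t = 13.500000, DF = 0.888487, PV = 11.994575
  t = 2.5000: CF_t = 13.500000, DF = 0.862609, PV = 11.645219
  t = 3.0000: CF_t = 13.500000, DF = 0.837484, PV = 11.306037
  t = 3.5000: CF_t = 13.500000, DF = 0.813092, PV = 10.976735
  t = 4.0000: CF_t = 13.500000, DF = 0.789409, PV = 10.657025
  t = 4.5000: CF_t = 13.500000, DF = 0.766417, PV = 10.346626
  t = 5.0000: CF_t = 13.500000, DF = 0.744094, PV = 10.045268
  t = 5.5000: CF_t = 13.500000, DF = 0.722421, PV = 9.752687
  t = 6.0000: CF_t = 13.500000, DF = 0.701380, PV = 9.468628
  t = 6.5000: CF_t = 13.500000, DF = 0.680951, PV = 9.192843
  t = 7.0000: CF_t = 1013.500000, DF = 0.661118, PV = 670.042896
Price P = sum_t PV_t = 813.614793
First compute Macaulay numerator sum_t t * PV_t:
  t * PV_t at t = 0.5000: 6.553398
  t * PV_t at t = 1.0000: 12.725045
  t * PV_t at t = 1.5000: 18.531619
  t * PV_t at t = 2.0000: 23.989150
  t * PV_t at t = 2.5000: 29.113046
  t * PV_t at t = 3.0000: 33.918112
  t * PV_t at t = 3.5000: 38.418574
  t * PV_t at t = 4.0000: 42.628099
  t * PV_t at t = 4.5000: 46.559816
  t * PV_t at t = 5.0000: 50.226339
  t * PV_t at t = 5.5000: 53.639780
  t * PV_t at t = 6.0000: 56.811770
  t * PV_t at t = 6.5000: 59.753480
  t * PV_t at t = 7.0000: 4690.300273
Macaulay duration D = 5163.168502 / 813.614793 = 6.345962
Modified duration = D / (1 + y/m) = 6.345962 / (1 + 0.030000) = 6.161128

Answer: Modified duration = 6.1611


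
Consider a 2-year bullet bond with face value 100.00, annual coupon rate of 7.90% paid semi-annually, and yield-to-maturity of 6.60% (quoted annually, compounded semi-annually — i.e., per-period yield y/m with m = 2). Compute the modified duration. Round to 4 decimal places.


Answer: Modified duration = 1.8300

Derivation:
Coupon per period c = face * coupon_rate / m = 3.950000
Periods per year m = 2; per-period yield y/m = 0.033000
Number of cashflows N = 4
Cashflows (t years, CF_t, discount factor 1/(1+y/m)^(m*t), PV):
  t = 0.5000: CF_t = 3.950000, DF = 0.968054, PV = 3.823814
  t = 1.0000: CF_t = 3.950000, DF = 0.937129, PV = 3.701659
  t = 1.5000: CF_t = 3.950000, DF = 0.907192, PV = 3.583407
  t = 2.0000: CF_t = 103.950000, DF = 0.878211, PV = 91.290000
Price P = sum_t PV_t = 102.398881
First compute Macaulay numerator sum_t t * PV_t:
  t * PV_t at t = 0.5000: 1.911907
  t * PV_t at t = 1.0000: 3.701659
  t * PV_t at t = 1.5000: 5.375110
  t * PV_t at t = 2.0000: 182.580000
Macaulay duration D = 193.568677 / 102.398881 = 1.890340
Modified duration = D / (1 + y/m) = 1.890340 / (1 + 0.033000) = 1.829951


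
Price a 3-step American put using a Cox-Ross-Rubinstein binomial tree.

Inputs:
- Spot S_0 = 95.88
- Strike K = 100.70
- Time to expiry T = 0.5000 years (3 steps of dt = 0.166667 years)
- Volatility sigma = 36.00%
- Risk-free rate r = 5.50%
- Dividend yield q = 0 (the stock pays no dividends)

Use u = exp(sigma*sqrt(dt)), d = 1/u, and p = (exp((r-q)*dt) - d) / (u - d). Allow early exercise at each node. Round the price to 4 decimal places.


Answer: Price = V(0,0) = 11.7412

Derivation:
dt = T/N = 0.166667
u = exp(sigma*sqrt(dt)) = 1.158319; d = 1/u = 0.863320
p = (exp((r-q)*dt) - d) / (u - d) = 0.494540
Discount per step: exp(-r*dt) = 0.990875
Stock lattice S(k, i) with i counting down-moves:
  k=0: S(0,0) = 95.8800
  k=1: S(1,0) = 111.0596; S(1,1) = 82.7752
  k=2: S(2,0) = 128.6424; S(2,1) = 95.8800; S(2,2) = 71.4615
  k=3: S(3,0) = 149.0088; S(3,1) = 111.0596; S(3,2) = 82.7752; S(3,3) = 61.6942
Terminal payoffs V(N, i) = max(K - S_T, 0):
  V(3,0) = 0.000000; V(3,1) = 0.000000; V(3,2) = 17.924839; V(3,3) = 39.005841
Backward induction: V(k, i) = exp(-r*dt) * [p * V(k+1, i) + (1-p) * V(k+1, i+1)]; then take max(V_cont, immediate exercise) for American.
  V(2,0) = exp(-r*dt) * [p*0.000000 + (1-p)*0.000000] = 0.000000; exercise = 0.000000; V(2,0) = max -> 0.000000
  V(2,1) = exp(-r*dt) * [p*0.000000 + (1-p)*17.924839] = 8.977613; exercise = 4.820000; V(2,1) = max -> 8.977613
  V(2,2) = exp(-r*dt) * [p*17.924839 + (1-p)*39.005841] = 28.319649; exercise = 29.238514; V(2,2) = max -> 29.238514
  V(1,0) = exp(-r*dt) * [p*0.000000 + (1-p)*8.977613] = 4.496416; exercise = 0.000000; V(1,0) = max -> 4.496416
  V(1,1) = exp(-r*dt) * [p*8.977613 + (1-p)*29.238514] = 19.043319; exercise = 17.924839; V(1,1) = max -> 19.043319
  V(0,0) = exp(-r*dt) * [p*4.496416 + (1-p)*19.043319] = 11.741169; exercise = 4.820000; V(0,0) = max -> 11.741169


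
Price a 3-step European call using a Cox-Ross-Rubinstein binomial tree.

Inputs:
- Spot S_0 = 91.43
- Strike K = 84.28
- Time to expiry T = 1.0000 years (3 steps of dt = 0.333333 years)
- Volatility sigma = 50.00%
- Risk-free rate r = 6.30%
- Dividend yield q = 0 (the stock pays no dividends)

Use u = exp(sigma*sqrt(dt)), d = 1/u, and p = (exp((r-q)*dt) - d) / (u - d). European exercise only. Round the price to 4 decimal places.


Answer: Price = V(0,0) = 24.8181

Derivation:
dt = T/N = 0.333333
u = exp(sigma*sqrt(dt)) = 1.334658; d = 1/u = 0.749256
p = (exp((r-q)*dt) - d) / (u - d) = 0.464580
Discount per step: exp(-r*dt) = 0.979219
Stock lattice S(k, i) with i counting down-moves:
  k=0: S(0,0) = 91.4300
  k=1: S(1,0) = 122.0278; S(1,1) = 68.5044
  k=2: S(2,0) = 162.8654; S(2,1) = 91.4300; S(2,2) = 51.3273
  k=3: S(3,0) = 217.3696; S(3,1) = 122.0278; S(3,2) = 68.5044; S(3,3) = 38.4573
Terminal payoffs V(N, i) = max(S_T - K, 0):
  V(3,0) = 133.089584; V(3,1) = 37.747788; V(3,2) = 0.000000; V(3,3) = 0.000000
Backward induction: V(k, i) = exp(-r*dt) * [p * V(k+1, i) + (1-p) * V(k+1, i+1)].
  V(2,0) = exp(-r*dt) * [p*133.089584 + (1-p)*37.747788] = 80.336798
  V(2,1) = exp(-r*dt) * [p*37.747788 + (1-p)*0.000000] = 17.172445
  V(2,2) = exp(-r*dt) * [p*0.000000 + (1-p)*0.000000] = 0.000000
  V(1,0) = exp(-r*dt) * [p*80.336798 + (1-p)*17.172445] = 45.550681
  V(1,1) = exp(-r*dt) * [p*17.172445 + (1-p)*0.000000] = 7.812189
  V(0,0) = exp(-r*dt) * [p*45.550681 + (1-p)*7.812189] = 24.818059


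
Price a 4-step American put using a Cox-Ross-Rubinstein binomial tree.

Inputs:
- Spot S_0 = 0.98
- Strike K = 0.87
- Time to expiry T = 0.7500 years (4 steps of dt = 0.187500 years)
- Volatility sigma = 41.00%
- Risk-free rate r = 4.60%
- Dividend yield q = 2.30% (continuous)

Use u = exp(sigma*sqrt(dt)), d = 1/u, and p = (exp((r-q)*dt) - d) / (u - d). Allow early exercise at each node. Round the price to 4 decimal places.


dt = T/N = 0.187500
u = exp(sigma*sqrt(dt)) = 1.194270; d = 1/u = 0.837332
p = (exp((r-q)*dt) - d) / (u - d) = 0.467840
Discount per step: exp(-r*dt) = 0.991412
Stock lattice S(k, i) with i counting down-moves:
  k=0: S(0,0) = 0.9800
  k=1: S(1,0) = 1.1704; S(1,1) = 0.8206
  k=2: S(2,0) = 1.3978; S(2,1) = 0.9800; S(2,2) = 0.6871
  k=3: S(3,0) = 1.6693; S(3,1) = 1.1704; S(3,2) = 0.8206; S(3,3) = 0.5753
  k=4: S(4,0) = 1.9936; S(4,1) = 1.3978; S(4,2) = 0.9800; S(4,3) = 0.6871; S(4,4) = 0.4817
Terminal payoffs V(N, i) = max(K - S_T, 0):
  V(4,0) = 0.000000; V(4,1) = 0.000000; V(4,2) = 0.000000; V(4,3) = 0.182898; V(4,4) = 0.388257
Backward induction: V(k, i) = exp(-r*dt) * [p * V(k+1, i) + (1-p) * V(k+1, i+1)]; then take max(V_cont, immediate exercise) for American.
  V(3,0) = exp(-r*dt) * [p*0.000000 + (1-p)*0.000000] = 0.000000; exercise = 0.000000; V(3,0) = max -> 0.000000
  V(3,1) = exp(-r*dt) * [p*0.000000 + (1-p)*0.000000] = 0.000000; exercise = 0.000000; V(3,1) = max -> 0.000000
  V(3,2) = exp(-r*dt) * [p*0.000000 + (1-p)*0.182898] = 0.096495; exercise = 0.049415; V(3,2) = max -> 0.096495
  V(3,3) = exp(-r*dt) * [p*0.182898 + (1-p)*0.388257] = 0.289672; exercise = 0.294668; V(3,3) = max -> 0.294668
  V(2,0) = exp(-r*dt) * [p*0.000000 + (1-p)*0.000000] = 0.000000; exercise = 0.000000; V(2,0) = max -> 0.000000
  V(2,1) = exp(-r*dt) * [p*0.000000 + (1-p)*0.096495] = 0.050910; exercise = 0.000000; V(2,1) = max -> 0.050910
  V(2,2) = exp(-r*dt) * [p*0.096495 + (1-p)*0.294668] = 0.200221; exercise = 0.182898; V(2,2) = max -> 0.200221
  V(1,0) = exp(-r*dt) * [p*0.000000 + (1-p)*0.050910] = 0.026860; exercise = 0.000000; V(1,0) = max -> 0.026860
  V(1,1) = exp(-r*dt) * [p*0.050910 + (1-p)*0.200221] = 0.129247; exercise = 0.049415; V(1,1) = max -> 0.129247
  V(0,0) = exp(-r*dt) * [p*0.026860 + (1-p)*0.129247] = 0.080648; exercise = 0.000000; V(0,0) = max -> 0.080648

Answer: Price = V(0,0) = 0.0806


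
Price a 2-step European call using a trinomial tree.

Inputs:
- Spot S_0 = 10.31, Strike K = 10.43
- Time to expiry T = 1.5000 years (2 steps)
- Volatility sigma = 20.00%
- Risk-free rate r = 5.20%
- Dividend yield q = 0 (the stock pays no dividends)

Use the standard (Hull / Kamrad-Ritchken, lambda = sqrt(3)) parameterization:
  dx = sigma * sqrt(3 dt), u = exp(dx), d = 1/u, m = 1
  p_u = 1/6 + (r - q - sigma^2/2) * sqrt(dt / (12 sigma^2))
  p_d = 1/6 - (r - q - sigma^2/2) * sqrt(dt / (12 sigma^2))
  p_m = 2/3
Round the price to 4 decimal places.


dt = T/N = 0.750000; dx = sigma*sqrt(3*dt) = 0.300000
u = exp(dx) = 1.349859; d = 1/u = 0.740818
p_u = 0.206667, p_m = 0.666667, p_d = 0.126667
Discount per step: exp(-r*dt) = 0.961751
Stock lattice S(k, j) with j the centered position index:
  k=0: S(0,+0) = 10.3100
  k=1: S(1,-1) = 7.6378; S(1,+0) = 10.3100; S(1,+1) = 13.9170
  k=2: S(2,-2) = 5.6582; S(2,-1) = 7.6378; S(2,+0) = 10.3100; S(2,+1) = 13.9170; S(2,+2) = 18.7860
Terminal payoffs V(N, j) = max(S_T - K, 0):
  V(2,-2) = 0.000000; V(2,-1) = 0.000000; V(2,+0) = 0.000000; V(2,+1) = 3.487044; V(2,+2) = 8.356045
Backward induction: V(k, j) = exp(-r*dt) * [p_u * V(k+1, j+1) + p_m * V(k+1, j) + p_d * V(k+1, j-1)]
  V(1,-1) = exp(-r*dt) * [p_u*0.000000 + p_m*0.000000 + p_d*0.000000] = 0.000000
  V(1,+0) = exp(-r*dt) * [p_u*3.487044 + p_m*0.000000 + p_d*0.000000] = 0.693091
  V(1,+1) = exp(-r*dt) * [p_u*8.356045 + p_m*3.487044 + p_d*0.000000] = 3.896641
  V(0,+0) = exp(-r*dt) * [p_u*3.896641 + p_m*0.693091 + p_d*0.000000] = 1.218891

Answer: Price = V(0,0) = 1.2189


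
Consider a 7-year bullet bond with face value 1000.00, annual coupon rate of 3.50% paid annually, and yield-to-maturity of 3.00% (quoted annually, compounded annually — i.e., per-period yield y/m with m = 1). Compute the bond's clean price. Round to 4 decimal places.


Coupon per period c = face * coupon_rate / m = 35.000000
Periods per year m = 1; per-period yield y/m = 0.030000
Number of cashflows N = 7
Cashflows (t years, CF_t, discount factor 1/(1+y/m)^(m*t), PV):
  t = 1.0000: CF_t = 35.000000, DF = 0.970874, PV = 33.980583
  t = 2.0000: CF_t = 35.000000, DF = 0.942596, PV = 32.990857
  t = 3.0000: CF_t = 35.000000, DF = 0.915142, PV = 32.029958
  t = 4.0000: CF_t = 35.000000, DF = 0.888487, PV = 31.097047
  t = 5.0000: CF_t = 35.000000, DF = 0.862609, PV = 30.191307
  t = 6.0000: CF_t = 35.000000, DF = 0.837484, PV = 29.311949
  t = 7.0000: CF_t = 1035.000000, DF = 0.813092, PV = 841.549714
Price P = sum_t PV_t = 1031.151415

Answer: Price = 1031.1514


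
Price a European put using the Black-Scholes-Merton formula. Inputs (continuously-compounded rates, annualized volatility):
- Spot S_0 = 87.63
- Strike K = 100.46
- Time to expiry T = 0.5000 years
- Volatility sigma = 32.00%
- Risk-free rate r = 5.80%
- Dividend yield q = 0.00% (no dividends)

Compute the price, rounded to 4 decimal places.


d1 = (ln(S/K) + (r - q + 0.5*sigma^2) * T) / (sigma * sqrt(T)) = -0.36255236
d2 = d1 - sigma * sqrt(T) = -0.58882653
exp(-rT) = 0.97141646; exp(-qT) = 1.00000000
P = K * exp(-rT) * N(-d2) - S_0 * exp(-qT) * N(-d1)
N(-d1) = 0.64153035; N(-d2) = 0.72201117
P = 100.4600 * 0.97141646 * 0.72201117 - 87.6300 * 1.00000000 * 0.64153035 = 14.2427

Answer: Price = 14.2427


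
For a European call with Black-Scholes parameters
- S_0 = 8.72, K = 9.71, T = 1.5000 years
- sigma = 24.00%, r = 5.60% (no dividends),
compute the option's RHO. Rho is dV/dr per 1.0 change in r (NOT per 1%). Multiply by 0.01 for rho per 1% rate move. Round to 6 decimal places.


Answer: Rho = 5.493130

Derivation:
d1 = 0.0668947335; d2 = -0.2270440357
phi(d1) = 0.3980506638; exp(-qT) = 1.0000000000; exp(-rT) = 0.9194312561
N(d2) = 0.4101947503
Rho = K*T*exp(-rT)*N(d2) = 9.7100 * 1.5000 * 0.9194312561 * 0.4101947503 = 5.493130


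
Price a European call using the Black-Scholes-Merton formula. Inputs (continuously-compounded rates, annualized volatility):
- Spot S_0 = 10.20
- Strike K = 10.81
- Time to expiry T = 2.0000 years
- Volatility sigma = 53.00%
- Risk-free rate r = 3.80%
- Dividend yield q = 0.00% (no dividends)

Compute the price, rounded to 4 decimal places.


d1 = (ln(S/K) + (r - q + 0.5*sigma^2) * T) / (sigma * sqrt(T)) = 0.39866959
d2 = d1 - sigma * sqrt(T) = -0.35086360
exp(-rT) = 0.92681621; exp(-qT) = 1.00000000
C = S_0 * exp(-qT) * N(d1) - K * exp(-rT) * N(d2)
N(d1) = 0.65493166; N(d2) = 0.36284534
C = 10.2000 * 1.00000000 * 0.65493166 - 10.8100 * 0.92681621 * 0.36284534 = 3.0450

Answer: Price = 3.0450


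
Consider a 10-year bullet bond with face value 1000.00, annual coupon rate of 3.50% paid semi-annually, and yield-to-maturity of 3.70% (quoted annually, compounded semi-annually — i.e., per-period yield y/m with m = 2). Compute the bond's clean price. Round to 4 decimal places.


Coupon per period c = face * coupon_rate / m = 17.500000
Periods per year m = 2; per-period yield y/m = 0.018500
Number of cashflows N = 20
Cashflows (t years, CF_t, discount factor 1/(1+y/m)^(m*t), PV):
  t = 0.5000: CF_t = 17.500000, DF = 0.981836, PV = 17.182131
  t = 1.0000: CF_t = 17.500000, DF = 0.964002, PV = 16.870035
  t = 1.5000: CF_t = 17.500000, DF = 0.946492, PV = 16.563608
  t = 2.0000: CF_t = 17.500000, DF = 0.929300, PV = 16.262747
  t = 2.5000: CF_t = 17.500000, DF = 0.912420, PV = 15.967351
  t = 3.0000: CF_t = 17.500000, DF = 0.895847, PV = 15.677321
  t = 3.5000: CF_t = 17.500000, DF = 0.879575, PV = 15.392559
  t = 4.0000: CF_t = 17.500000, DF = 0.863598, PV = 15.112969
  t = 4.5000: CF_t = 17.500000, DF = 0.847912, PV = 14.838457
  t = 5.0000: CF_t = 17.500000, DF = 0.832510, PV = 14.568932
  t = 5.5000: CF_t = 17.500000, DF = 0.817389, PV = 14.304302
  t = 6.0000: CF_t = 17.500000, DF = 0.802542, PV = 14.044480
  t = 6.5000: CF_t = 17.500000, DF = 0.787964, PV = 13.789376
  t = 7.0000: CF_t = 17.500000, DF = 0.773652, PV = 13.538906
  t = 7.5000: CF_t = 17.500000, DF = 0.759599, PV = 13.292986
  t = 8.0000: CF_t = 17.500000, DF = 0.745802, PV = 13.051533
  t = 8.5000: CF_t = 17.500000, DF = 0.732255, PV = 12.814465
  t = 9.0000: CF_t = 17.500000, DF = 0.718954, PV = 12.581704
  t = 9.5000: CF_t = 17.500000, DF = 0.705895, PV = 12.353170
  t = 10.0000: CF_t = 1017.500000, DF = 0.693074, PV = 705.202351
Price P = sum_t PV_t = 983.409382

Answer: Price = 983.4094


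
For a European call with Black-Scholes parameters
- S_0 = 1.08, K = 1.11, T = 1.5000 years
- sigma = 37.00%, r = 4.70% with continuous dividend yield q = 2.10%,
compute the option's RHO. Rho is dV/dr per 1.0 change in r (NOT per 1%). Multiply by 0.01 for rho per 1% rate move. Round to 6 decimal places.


Answer: Rho = 0.652253

Derivation:
d1 = 0.2521783361; d2 = -0.2009772663
phi(d1) = 0.3864566840; exp(-qT) = 0.9689909565; exp(-rT) = 0.9319277395
N(d2) = 0.4203581751
Rho = K*T*exp(-rT)*N(d2) = 1.1100 * 1.5000 * 0.9319277395 * 0.4203581751 = 0.652253


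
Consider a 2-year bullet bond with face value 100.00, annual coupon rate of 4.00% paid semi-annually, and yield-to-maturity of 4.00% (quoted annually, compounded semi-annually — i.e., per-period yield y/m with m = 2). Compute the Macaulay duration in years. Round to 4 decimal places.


Answer: Macaulay duration = 1.9419 years

Derivation:
Coupon per period c = face * coupon_rate / m = 2.000000
Periods per year m = 2; per-period yield y/m = 0.020000
Number of cashflows N = 4
Cashflows (t years, CF_t, discount factor 1/(1+y/m)^(m*t), PV):
  t = 0.5000: CF_t = 2.000000, DF = 0.980392, PV = 1.960784
  t = 1.0000: CF_t = 2.000000, DF = 0.961169, PV = 1.922338
  t = 1.5000: CF_t = 2.000000, DF = 0.942322, PV = 1.884645
  t = 2.0000: CF_t = 102.000000, DF = 0.923845, PV = 94.232233
Price P = sum_t PV_t = 100.000000
Macaulay numerator sum_t t * PV_t:
  t * PV_t at t = 0.5000: 0.980392
  t * PV_t at t = 1.0000: 1.922338
  t * PV_t at t = 1.5000: 2.826967
  t * PV_t at t = 2.0000: 188.464467
Macaulay duration D = (sum_t t * PV_t) / P = 194.194164 / 100.000000 = 1.941942


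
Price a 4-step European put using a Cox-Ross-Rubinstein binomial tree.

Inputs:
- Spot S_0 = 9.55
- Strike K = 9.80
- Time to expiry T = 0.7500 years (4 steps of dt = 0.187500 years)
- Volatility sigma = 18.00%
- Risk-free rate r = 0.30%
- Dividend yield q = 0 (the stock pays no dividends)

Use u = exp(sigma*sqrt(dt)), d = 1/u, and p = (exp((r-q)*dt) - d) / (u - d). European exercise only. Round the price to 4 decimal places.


dt = T/N = 0.187500
u = exp(sigma*sqrt(dt)) = 1.081060; d = 1/u = 0.925018
p = (exp((r-q)*dt) - d) / (u - d) = 0.484130
Discount per step: exp(-r*dt) = 0.999438
Stock lattice S(k, i) with i counting down-moves:
  k=0: S(0,0) = 9.5500
  k=1: S(1,0) = 10.3241; S(1,1) = 8.8339
  k=2: S(2,0) = 11.1610; S(2,1) = 9.5500; S(2,2) = 8.1715
  k=3: S(3,0) = 12.0657; S(3,1) = 10.3241; S(3,2) = 8.8339; S(3,3) = 7.5588
  k=4: S(4,0) = 13.0438; S(4,1) = 11.1610; S(4,2) = 9.5500; S(4,3) = 8.1715; S(4,4) = 6.9920
Terminal payoffs V(N, i) = max(K - S_T, 0):
  V(4,0) = 0.000000; V(4,1) = 0.000000; V(4,2) = 0.250000; V(4,3) = 1.628467; V(4,4) = 2.807962
Backward induction: V(k, i) = exp(-r*dt) * [p * V(k+1, i) + (1-p) * V(k+1, i+1)].
  V(3,0) = exp(-r*dt) * [p*0.000000 + (1-p)*0.000000] = 0.000000
  V(3,1) = exp(-r*dt) * [p*0.000000 + (1-p)*0.250000] = 0.128895
  V(3,2) = exp(-r*dt) * [p*0.250000 + (1-p)*1.628467] = 0.960569
  V(3,3) = exp(-r*dt) * [p*1.628467 + (1-p)*2.807962] = 2.235675
  V(2,0) = exp(-r*dt) * [p*0.000000 + (1-p)*0.128895] = 0.066456
  V(2,1) = exp(-r*dt) * [p*0.128895 + (1-p)*0.960569] = 0.557617
  V(2,2) = exp(-r*dt) * [p*0.960569 + (1-p)*2.235675] = 1.617448
  V(1,0) = exp(-r*dt) * [p*0.066456 + (1-p)*0.557617] = 0.319651
  V(1,1) = exp(-r*dt) * [p*0.557617 + (1-p)*1.617448] = 1.103731
  V(0,0) = exp(-r*dt) * [p*0.319651 + (1-p)*1.103731] = 0.723727

Answer: Price = V(0,0) = 0.7237


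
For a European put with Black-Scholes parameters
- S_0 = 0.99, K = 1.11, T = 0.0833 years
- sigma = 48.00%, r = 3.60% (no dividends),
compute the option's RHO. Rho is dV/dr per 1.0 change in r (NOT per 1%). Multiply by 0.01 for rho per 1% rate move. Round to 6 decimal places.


d1 = -0.7349362958; d2 = -0.8734726448
phi(d1) = 0.3045243546; exp(-qT) = 1.0000000000; exp(-rT) = 0.9970056919
N(-d2) = 0.8087972449
Rho = -K*T*exp(-rT)*N(-d2) = -1.1100 * 0.0833 * 0.9970056919 * 0.8087972449 = -0.074560

Answer: Rho = -0.074560


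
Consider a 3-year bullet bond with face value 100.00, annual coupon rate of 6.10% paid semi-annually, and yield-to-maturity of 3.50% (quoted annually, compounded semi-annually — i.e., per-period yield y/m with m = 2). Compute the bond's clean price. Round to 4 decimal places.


Coupon per period c = face * coupon_rate / m = 3.050000
Periods per year m = 2; per-period yield y/m = 0.017500
Number of cashflows N = 6
Cashflows (t years, CF_t, discount factor 1/(1+y/m)^(m*t), PV):
  t = 0.5000: CF_t = 3.050000, DF = 0.982801, PV = 2.997543
  t = 1.0000: CF_t = 3.050000, DF = 0.965898, PV = 2.945988
  t = 1.5000: CF_t = 3.050000, DF = 0.949285, PV = 2.895320
  t = 2.0000: CF_t = 3.050000, DF = 0.932959, PV = 2.845523
  t = 2.5000: CF_t = 3.050000, DF = 0.916913, PV = 2.796583
  t = 3.0000: CF_t = 103.050000, DF = 0.901143, PV = 92.862739
Price P = sum_t PV_t = 107.343697

Answer: Price = 107.3437


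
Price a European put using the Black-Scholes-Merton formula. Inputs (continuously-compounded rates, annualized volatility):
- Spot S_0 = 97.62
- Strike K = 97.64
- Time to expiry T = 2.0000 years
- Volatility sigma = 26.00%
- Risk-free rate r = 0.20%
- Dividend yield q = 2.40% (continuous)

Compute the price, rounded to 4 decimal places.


d1 = (ln(S/K) + (r - q + 0.5*sigma^2) * T) / (sigma * sqrt(T)) = 0.06362641
d2 = d1 - sigma * sqrt(T) = -0.30406912
exp(-rT) = 0.99600799; exp(-qT) = 0.95313379
P = K * exp(-rT) * N(-d2) - S_0 * exp(-qT) * N(-d1)
N(-d1) = 0.47463385; N(-d2) = 0.61946238
P = 97.6400 * 0.99600799 * 0.61946238 - 97.6200 * 0.95313379 * 0.47463385 = 16.0806

Answer: Price = 16.0806


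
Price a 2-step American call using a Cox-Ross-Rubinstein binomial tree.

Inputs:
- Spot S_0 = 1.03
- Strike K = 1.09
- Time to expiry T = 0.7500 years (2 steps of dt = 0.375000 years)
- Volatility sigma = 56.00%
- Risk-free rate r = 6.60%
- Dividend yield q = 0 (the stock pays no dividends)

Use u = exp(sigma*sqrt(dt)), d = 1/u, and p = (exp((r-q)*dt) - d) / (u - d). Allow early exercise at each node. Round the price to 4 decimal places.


dt = T/N = 0.375000
u = exp(sigma*sqrt(dt)) = 1.409068; d = 1/u = 0.709689
p = (exp((r-q)*dt) - d) / (u - d) = 0.450928
Discount per step: exp(-r*dt) = 0.975554
Stock lattice S(k, i) with i counting down-moves:
  k=0: S(0,0) = 1.0300
  k=1: S(1,0) = 1.4513; S(1,1) = 0.7310
  k=2: S(2,0) = 2.0450; S(2,1) = 1.0300; S(2,2) = 0.5188
Terminal payoffs V(N, i) = max(S_T - K, 0):
  V(2,0) = 0.955037; V(2,1) = 0.000000; V(2,2) = 0.000000
Backward induction: V(k, i) = exp(-r*dt) * [p * V(k+1, i) + (1-p) * V(k+1, i+1)]; then take max(V_cont, immediate exercise) for American.
  V(1,0) = exp(-r*dt) * [p*0.955037 + (1-p)*0.000000] = 0.420125; exercise = 0.361340; V(1,0) = max -> 0.420125
  V(1,1) = exp(-r*dt) * [p*0.000000 + (1-p)*0.000000] = 0.000000; exercise = 0.000000; V(1,1) = max -> 0.000000
  V(0,0) = exp(-r*dt) * [p*0.420125 + (1-p)*0.000000] = 0.184815; exercise = 0.000000; V(0,0) = max -> 0.184815

Answer: Price = V(0,0) = 0.1848


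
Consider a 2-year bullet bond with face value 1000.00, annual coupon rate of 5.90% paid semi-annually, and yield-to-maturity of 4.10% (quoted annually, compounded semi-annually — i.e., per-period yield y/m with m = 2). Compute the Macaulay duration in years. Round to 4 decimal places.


Coupon per period c = face * coupon_rate / m = 29.500000
Periods per year m = 2; per-period yield y/m = 0.020500
Number of cashflows N = 4
Cashflows (t years, CF_t, discount factor 1/(1+y/m)^(m*t), PV):
  t = 0.5000: CF_t = 29.500000, DF = 0.979912, PV = 28.907398
  t = 1.0000: CF_t = 29.500000, DF = 0.960227, PV = 28.326701
  t = 1.5000: CF_t = 29.500000, DF = 0.940938, PV = 27.757669
  t = 2.0000: CF_t = 1029.500000, DF = 0.922036, PV = 949.236250
Price P = sum_t PV_t = 1034.228018
Macaulay numerator sum_t t * PV_t:
  t * PV_t at t = 0.5000: 14.453699
  t * PV_t at t = 1.0000: 28.326701
  t * PV_t at t = 1.5000: 41.636503
  t * PV_t at t = 2.0000: 1898.472499
Macaulay duration D = (sum_t t * PV_t) / P = 1982.889402 / 1034.228018 = 1.917265

Answer: Macaulay duration = 1.9173 years


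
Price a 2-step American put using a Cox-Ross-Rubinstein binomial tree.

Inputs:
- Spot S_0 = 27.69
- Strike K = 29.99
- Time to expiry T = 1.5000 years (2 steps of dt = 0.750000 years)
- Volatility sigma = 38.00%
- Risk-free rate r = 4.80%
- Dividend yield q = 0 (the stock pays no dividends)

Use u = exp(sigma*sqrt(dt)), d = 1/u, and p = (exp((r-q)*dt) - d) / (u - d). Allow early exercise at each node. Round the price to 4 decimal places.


dt = T/N = 0.750000
u = exp(sigma*sqrt(dt)) = 1.389702; d = 1/u = 0.719579
p = (exp((r-q)*dt) - d) / (u - d) = 0.473162
Discount per step: exp(-r*dt) = 0.964640
Stock lattice S(k, i) with i counting down-moves:
  k=0: S(0,0) = 27.6900
  k=1: S(1,0) = 38.4809; S(1,1) = 19.9251
  k=2: S(2,0) = 53.4769; S(2,1) = 27.6900; S(2,2) = 14.3377
Terminal payoffs V(N, i) = max(K - S_T, 0):
  V(2,0) = 0.000000; V(2,1) = 2.300000; V(2,2) = 15.652306
Backward induction: V(k, i) = exp(-r*dt) * [p * V(k+1, i) + (1-p) * V(k+1, i+1)]; then take max(V_cont, immediate exercise) for American.
  V(1,0) = exp(-r*dt) * [p*0.000000 + (1-p)*2.300000] = 1.168881; exercise = 0.000000; V(1,0) = max -> 1.168881
  V(1,1) = exp(-r*dt) * [p*2.300000 + (1-p)*15.652306] = 9.004434; exercise = 10.064871; V(1,1) = max -> 10.064871
  V(0,0) = exp(-r*dt) * [p*1.168881 + (1-p)*10.064871] = 5.648571; exercise = 2.300000; V(0,0) = max -> 5.648571

Answer: Price = V(0,0) = 5.6486


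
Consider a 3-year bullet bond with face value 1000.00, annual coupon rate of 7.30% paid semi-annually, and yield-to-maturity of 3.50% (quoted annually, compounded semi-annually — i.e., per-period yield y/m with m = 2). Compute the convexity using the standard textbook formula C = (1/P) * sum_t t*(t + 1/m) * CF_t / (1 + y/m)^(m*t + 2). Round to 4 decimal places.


Coupon per period c = face * coupon_rate / m = 36.500000
Periods per year m = 2; per-period yield y/m = 0.017500
Number of cashflows N = 6
Cashflows (t years, CF_t, discount factor 1/(1+y/m)^(m*t), PV):
  t = 0.5000: CF_t = 36.500000, DF = 0.982801, PV = 35.872236
  t = 1.0000: CF_t = 36.500000, DF = 0.965898, PV = 35.255269
  t = 1.5000: CF_t = 36.500000, DF = 0.949285, PV = 34.648913
  t = 2.0000: CF_t = 36.500000, DF = 0.932959, PV = 34.052985
  t = 2.5000: CF_t = 36.500000, DF = 0.916913, PV = 33.467308
  t = 3.0000: CF_t = 1036.500000, DF = 0.901143, PV = 934.034244
Price P = sum_t PV_t = 1107.330955
Convexity numerator sum_t t*(t + 1/m) * CF_t / (1+y/m)^(m*t + 2):
  t = 0.5000: term = 17.324456
  t = 1.0000: term = 51.079478
  t = 1.5000: term = 100.401923
  t = 2.0000: term = 164.458514
  t = 2.5000: term = 242.444984
  t = 3.0000: term = 9472.906753
Convexity = (1/P) * sum = 10048.616108 / 1107.330955 = 9.074628

Answer: Convexity = 9.0746


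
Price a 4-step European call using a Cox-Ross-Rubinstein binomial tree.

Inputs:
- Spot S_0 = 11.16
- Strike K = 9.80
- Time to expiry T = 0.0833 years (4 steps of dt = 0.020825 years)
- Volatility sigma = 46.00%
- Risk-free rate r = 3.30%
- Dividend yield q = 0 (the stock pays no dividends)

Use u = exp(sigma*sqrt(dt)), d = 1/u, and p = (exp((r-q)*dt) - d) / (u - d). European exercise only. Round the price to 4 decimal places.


Answer: Price = V(0,0) = 1.4788

Derivation:
dt = T/N = 0.020825
u = exp(sigma*sqrt(dt)) = 1.068635; d = 1/u = 0.935773
p = (exp((r-q)*dt) - d) / (u - d) = 0.488585
Discount per step: exp(-r*dt) = 0.999313
Stock lattice S(k, i) with i counting down-moves:
  k=0: S(0,0) = 11.1600
  k=1: S(1,0) = 11.9260; S(1,1) = 10.4432
  k=2: S(2,0) = 12.7445; S(2,1) = 11.1600; S(2,2) = 9.7725
  k=3: S(3,0) = 13.6192; S(3,1) = 11.9260; S(3,2) = 10.4432; S(3,3) = 9.1448
  k=4: S(4,0) = 14.5540; S(4,1) = 12.7445; S(4,2) = 11.1600; S(4,3) = 9.7725; S(4,4) = 8.5575
Terminal payoffs V(N, i) = max(S_T - K, 0):
  V(4,0) = 4.753972; V(4,1) = 2.944502; V(4,2) = 1.360000; V(4,3) = 0.000000; V(4,4) = 0.000000
Backward induction: V(k, i) = exp(-r*dt) * [p * V(k+1, i) + (1-p) * V(k+1, i+1)].
  V(3,0) = exp(-r*dt) * [p*4.753972 + (1-p)*2.944502] = 3.825952
  V(3,1) = exp(-r*dt) * [p*2.944502 + (1-p)*1.360000] = 2.132698
  V(3,2) = exp(-r*dt) * [p*1.360000 + (1-p)*0.000000] = 0.664019
  V(3,3) = exp(-r*dt) * [p*0.000000 + (1-p)*0.000000] = 0.000000
  V(2,0) = exp(-r*dt) * [p*3.825952 + (1-p)*2.132698] = 2.957962
  V(2,1) = exp(-r*dt) * [p*2.132698 + (1-p)*0.664019] = 1.380644
  V(2,2) = exp(-r*dt) * [p*0.664019 + (1-p)*0.000000] = 0.324207
  V(1,0) = exp(-r*dt) * [p*2.957962 + (1-p)*1.380644] = 2.149820
  V(1,1) = exp(-r*dt) * [p*1.380644 + (1-p)*0.324207] = 0.839789
  V(0,0) = exp(-r*dt) * [p*2.149820 + (1-p)*0.839789] = 1.478833


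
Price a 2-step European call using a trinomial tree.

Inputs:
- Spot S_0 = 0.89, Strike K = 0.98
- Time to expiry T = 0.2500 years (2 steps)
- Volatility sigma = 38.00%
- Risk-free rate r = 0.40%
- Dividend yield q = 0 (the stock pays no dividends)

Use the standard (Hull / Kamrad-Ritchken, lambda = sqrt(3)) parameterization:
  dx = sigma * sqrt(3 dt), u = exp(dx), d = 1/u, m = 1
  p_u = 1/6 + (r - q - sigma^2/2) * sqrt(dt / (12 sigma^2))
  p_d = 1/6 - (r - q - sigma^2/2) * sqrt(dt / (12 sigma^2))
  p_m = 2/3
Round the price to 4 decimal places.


dt = T/N = 0.125000; dx = sigma*sqrt(3*dt) = 0.232702
u = exp(dx) = 1.262005; d = 1/u = 0.792390
p_u = 0.148349, p_m = 0.666667, p_d = 0.184984
Discount per step: exp(-r*dt) = 0.999500
Stock lattice S(k, j) with j the centered position index:
  k=0: S(0,+0) = 0.8900
  k=1: S(1,-1) = 0.7052; S(1,+0) = 0.8900; S(1,+1) = 1.1232
  k=2: S(2,-2) = 0.5588; S(2,-1) = 0.7052; S(2,+0) = 0.8900; S(2,+1) = 1.1232; S(2,+2) = 1.4175
Terminal payoffs V(N, j) = max(S_T - K, 0):
  V(2,-2) = 0.000000; V(2,-1) = 0.000000; V(2,+0) = 0.000000; V(2,+1) = 0.143184; V(2,+2) = 0.437464
Backward induction: V(k, j) = exp(-r*dt) * [p_u * V(k+1, j+1) + p_m * V(k+1, j) + p_d * V(k+1, j-1)]
  V(1,-1) = exp(-r*dt) * [p_u*0.000000 + p_m*0.000000 + p_d*0.000000] = 0.000000
  V(1,+0) = exp(-r*dt) * [p_u*0.143184 + p_m*0.000000 + p_d*0.000000] = 0.021231
  V(1,+1) = exp(-r*dt) * [p_u*0.437464 + p_m*0.143184 + p_d*0.000000] = 0.160273
  V(0,+0) = exp(-r*dt) * [p_u*0.160273 + p_m*0.021231 + p_d*0.000000] = 0.037911

Answer: Price = V(0,0) = 0.0379


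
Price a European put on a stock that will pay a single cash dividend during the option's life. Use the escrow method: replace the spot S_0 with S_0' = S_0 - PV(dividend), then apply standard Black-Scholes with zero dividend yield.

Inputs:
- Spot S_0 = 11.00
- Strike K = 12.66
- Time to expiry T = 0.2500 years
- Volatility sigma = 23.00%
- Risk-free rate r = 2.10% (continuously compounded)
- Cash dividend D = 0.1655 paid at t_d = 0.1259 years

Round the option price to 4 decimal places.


Answer: Price = 1.8188

Derivation:
PV(D) = D * exp(-r * t_d) = 0.1655 * 0.99735959 = 0.16506301
S_0' = S_0 - PV(D) = 11.0000 - 0.16506301 = 10.83493699
d1 = (ln(S_0'/K) + (r + sigma^2/2)*T) / (sigma*sqrt(T)) = -1.25051389
d2 = d1 - sigma*sqrt(T) = -1.36551389
exp(-rT) = 0.99476376
N(-d1) = 0.89444406; N(-d2) = 0.91395420
P = K * exp(-rT) * N(-d2) - S_0' * N(-d1) = 12.6600 * 0.99476376 * 0.91395420 - 10.83493699 * 0.89444406 = 1.8188


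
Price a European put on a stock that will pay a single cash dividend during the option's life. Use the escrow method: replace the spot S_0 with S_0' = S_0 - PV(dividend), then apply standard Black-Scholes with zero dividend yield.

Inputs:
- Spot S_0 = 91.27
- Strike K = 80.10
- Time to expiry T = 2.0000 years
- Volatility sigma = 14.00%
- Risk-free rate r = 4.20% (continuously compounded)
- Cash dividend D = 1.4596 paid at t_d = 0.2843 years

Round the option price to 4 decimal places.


Answer: Price = 1.3295

Derivation:
PV(D) = D * exp(-r * t_d) = 1.4596 * 0.98813041 = 1.44227514
S_0' = S_0 - PV(D) = 91.2700 - 1.44227514 = 89.82772486
d1 = (ln(S_0'/K) + (r + sigma^2/2)*T) / (sigma*sqrt(T)) = 1.10216640
d2 = d1 - sigma*sqrt(T) = 0.90417650
exp(-rT) = 0.91943126
N(-d1) = 0.13519467; N(-d2) = 0.18295091
P = K * exp(-rT) * N(-d2) - S_0' * N(-d1) = 80.1000 * 0.91943126 * 0.18295091 - 89.82772486 * 0.13519467 = 1.3295


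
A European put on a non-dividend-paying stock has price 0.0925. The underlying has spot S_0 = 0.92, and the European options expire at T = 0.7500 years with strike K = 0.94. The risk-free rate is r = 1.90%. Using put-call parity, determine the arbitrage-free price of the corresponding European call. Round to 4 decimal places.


Put-call parity: C - P = S_0 * exp(-qT) - K * exp(-rT).
S_0 * exp(-qT) = 0.9200 * 1.00000000 = 0.92000000
K * exp(-rT) = 0.9400 * 0.98585105 = 0.92669999
C = P + S*exp(-qT) - K*exp(-rT)
C = 0.0925 + 0.92000000 - 0.92669999 = 0.0858

Answer: Call price = 0.0858
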